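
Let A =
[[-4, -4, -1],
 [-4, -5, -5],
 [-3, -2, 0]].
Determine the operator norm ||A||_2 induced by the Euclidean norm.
||A||_2 ≈ 10.1638 (= sqrt(largest eigenvalue of A^T A))

||A||_2 = sigma_max(A) = sqrt(lambda_max(A^T A)). Form the symmetric matrix M = A^T A =
[[41, 42, 24],
 [42, 45, 29],
 [24, 29, 26]].
Its characteristic polynomial (trace, sum of principal 2x2 minors, determinant of M give the coefficients) is
  p(λ) = det(λ I - M) = λ^3 - 112λ^2 + 900λ - 169.
No integer candidate from the rational root theorem (±divisors of 169) is a root, so the roots are irrational. The cubic discriminant is Δ = 6600771125 > 0, so there are three distinct real roots. p(0) = -169 and p(1) = 620 have opposite signs, so a root lies in (0, 1); Newton's method refines it to λ ≈ 0.1924. p(8) = 375 and p(9) = -412 have opposite signs, so a root lies in (8, 9); Newton's method refines it to λ ≈ 8.504. p(103) = -2950 and p(104) = 6903 have opposite signs, so a root lies in (103, 104); Newton's method refines it to λ ≈ 103.3037. Check (Vieta): the three roots sum to 112, matching tr M = 112.
So the eigenvalues of A^T A are ≈ 0.1924, 8.504, 103.3037 (all ≥ 0, as they must be for A^T A). The largest is λ_max ≈ 103.3037, hence ||A||_2 = sqrt(λ_max) ≈ 10.1638.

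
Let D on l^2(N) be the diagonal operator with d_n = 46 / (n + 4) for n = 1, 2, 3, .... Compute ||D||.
||D|| = 46/5 (attained at n = 1)

For D diagonal, ||D|| = sup_n |d_n| = sup_n 46/(n + 4). This is positive and strictly decreasing in n, so the supremum is attained at n = 1: d_1 = 46/(1 + 4) = 46/5. Hence ||D|| = 46/5.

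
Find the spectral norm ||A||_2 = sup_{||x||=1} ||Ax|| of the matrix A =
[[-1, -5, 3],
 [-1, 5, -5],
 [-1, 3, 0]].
||A||_2 ≈ 9.4106 (= sqrt(largest eigenvalue of A^T A))

||A||_2 = sigma_max(A) = sqrt(lambda_max(A^T A)). Form the symmetric matrix M = A^T A =
[[3, -3, 2],
 [-3, 59, -40],
 [2, -40, 34]].
Its characteristic polynomial (trace, sum of principal 2x2 minors, determinant of M give the coefficients) is
  p(λ) = det(λ I - M) = λ^3 - 96λ^2 + 672λ - 1156.
No integer candidate from the rational root theorem (±divisors of 1156) is a root, so the roots are irrational. The cubic discriminant is Δ = 163205712 > 0, so there are three distinct real roots. p(2) = -188 and p(3) = 23 have opposite signs, so a root lies in (2, 3); Newton's method refines it to λ ≈ 2.8328. p(4) = 60 and p(5) = -71 have opposite signs, so a root lies in (4, 5); Newton's method refines it to λ ≈ 4.6079. p(88) = -3972 and p(89) = 3205 have opposite signs, so a root lies in (88, 89); Newton's method refines it to λ ≈ 88.5593. Check (Vieta): the three roots sum to 96, matching tr M = 96.
So the eigenvalues of A^T A are ≈ 2.8328, 4.6079, 88.5593 (all ≥ 0, as they must be for A^T A). The largest is λ_max ≈ 88.5593, hence ||A||_2 = sqrt(λ_max) ≈ 9.4106.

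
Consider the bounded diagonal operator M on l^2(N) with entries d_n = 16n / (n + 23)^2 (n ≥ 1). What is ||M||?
||M|| = 4/23 (attained at n = 23)

For M diagonal, ||M|| = sup_n |d_n|. Treat f(x) = 16x / (x + 23)^2 for real x > 0. By the quotient rule, f'(x) = 16(23 - x)/(x + 23)^3, which is positive for x < 23 and negative for x > 23. So f has a unique maximum at x = 23, and since 23 is a positive integer, the supremum over n ≥ 1 is attained at n = 23: d_23 = 16·23/(23 + 23)^2 = 16·23/2116 = 4/23. Hence ||M|| = 4/23.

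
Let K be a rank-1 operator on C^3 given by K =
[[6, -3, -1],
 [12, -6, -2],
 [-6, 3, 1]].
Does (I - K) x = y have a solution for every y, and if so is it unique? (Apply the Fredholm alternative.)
(I - K) is singular (det(I - K) = 0, i.e. 1 ∈ sigma(K)). (I - K) x = y is solvable iff y ⊥ ker((I - K)^*) = span{(6, -3, -1)}, i.e. iff 6y_1 - 3y_2 - y_3 = 0. When solvable, the solutions are x = y + c·(1, 2, -1), c arbitrary (ker(I - K) = span{(1, 2, -1)}, dimension 1).

K has rank 1, so it is an outer product K = u v^T: every row of K is a multiple of one row vector. Reading off the entries, u = (1, 2, -1) and v = (6, -3, -1) (row i of K equals u_i·v^T). A rank-one matrix u v^T satisfies K u = u (v·u) and kills the (2)-dimensional subspace v^⊥, so its characteristic polynomial is lambda^2 (lambda - v·u) with v·u = tr K = 1. Hence the eigenvalues of I - K are 1 (multiplicity 2) and 1 - (1) = 0, so det(I - K) = 0. (Direct check: I - K =
[[-5, 3, 1],
 [-12, 7, 2],
 [6, -3, 0]]
has determinant 0.) So 1 is an eigenvalue of K and (I - K) is not invertible. The finite-dimensional Fredholm alternative says: either (I - K) is invertible, or ker(I - K) ≠ {0} and then range(I - K) = ker((I - K)^*)^⊥, with dim ker(I - K) = dim ker((I - K)^*). We are in the second case, so we need both kernels. Kernel of I - K: (I - K) u = u - u (v·u) = u - u = 0, so ker(I - K) = span{u} = span{(1, 2, -1)} (it is exactly 1-dimensional because rank(I - K) = 2). Kernel of the adjoint: K is real, so (I - K)^* = I - K^T = I - v u^T, and (I - v u^T) v = v - v (u·v) = 0; hence ker((I - K)^*) = span{v} = span{(6, -3, -1)}. Therefore (I - K) x = y is solvable iff <y, v> = 0, i.e. iff 6y_1 - 3y_2 - y_3 = 0. When this holds, K y = u (v·y) = 0, so (I - K) y = y and x = y is a particular solution; the full solution set is the line x = y + c·u = y + c·(1, 2, -1), c ∈ C.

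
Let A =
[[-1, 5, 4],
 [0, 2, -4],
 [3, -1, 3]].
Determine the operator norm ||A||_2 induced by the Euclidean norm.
||A||_2 ≈ 6.7863 (= sqrt(largest eigenvalue of A^T A))

||A||_2 = sigma_max(A) = sqrt(lambda_max(A^T A)). Form the symmetric matrix M = A^T A =
[[10, -8, 5],
 [-8, 30, 9],
 [5, 9, 41]].
Its characteristic polynomial (trace, sum of principal 2x2 minors, determinant of M give the coefficients) is
  p(λ) = det(λ I - M) = λ^3 - 81λ^2 + 1770λ - 7396.
No integer candidate from the rational root theorem (±divisors of 7396) is a root, so the roots are irrational. The cubic discriminant is Δ = 261513684 > 0, so there are three distinct real roots. p(5) = -446 and p(6) = 524 have opposite signs, so a root lies in (5, 6); Newton's method refines it to λ ≈ 5.4434. p(29) = 202 and p(30) = -196 have opposite signs, so a root lies in (29, 30); Newton's method refines it to λ ≈ 29.5028. p(46) = -36 and p(47) = 688 have opposite signs, so a root lies in (46, 47); Newton's method refines it to λ ≈ 46.0538. Check (Vieta): the three roots sum to 81, matching tr M = 81.
So the eigenvalues of A^T A are ≈ 5.4434, 29.5028, 46.0538 (all ≥ 0, as they must be for A^T A). The largest is λ_max ≈ 46.0538, hence ||A||_2 = sqrt(λ_max) ≈ 6.7863.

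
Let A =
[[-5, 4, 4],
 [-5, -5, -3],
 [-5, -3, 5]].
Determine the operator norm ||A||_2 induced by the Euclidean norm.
||A||_2 ≈ 9.8286 (= sqrt(largest eigenvalue of A^T A))

||A||_2 = sigma_max(A) = sqrt(lambda_max(A^T A)). Form the symmetric matrix M = A^T A =
[[75, 20, -30],
 [20, 50, 16],
 [-30, 16, 50]].
Its characteristic polynomial (trace, sum of principal 2x2 minors, determinant of M give the coefficients) is
  p(λ) = det(λ I - M) = λ^3 - 175λ^2 + 8444λ - 84100.
No integer candidate from the rational root theorem (±divisors of 84100) is a root, so the roots are irrational. The cubic discriminant is Δ = 18412760464 > 0, so there are three distinct real roots. p(13) = -1706 and p(14) = 2560 have opposite signs, so a root lies in (13, 14); Newton's method refines it to λ ≈ 13.3924. p(65) = 10 and p(66) = -1600 have opposite signs, so a root lies in (65, 66); Newton's method refines it to λ ≈ 65.0061. p(96) = -1540 and p(97) = 1066 have opposite signs, so a root lies in (96, 97); Newton's method refines it to λ ≈ 96.6015. Check (Vieta): the three roots sum to 175, matching tr M = 175.
So the eigenvalues of A^T A are ≈ 13.3924, 65.0061, 96.6015 (all ≥ 0, as they must be for A^T A). The largest is λ_max ≈ 96.6015, hence ||A||_2 = sqrt(λ_max) ≈ 9.8286.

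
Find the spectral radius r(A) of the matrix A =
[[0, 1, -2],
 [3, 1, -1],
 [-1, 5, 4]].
r(A) ≈ 4.4373

The eigenvalues of A are the roots of its characteristic polynomial. With M = A (coefficients from the trace, the sum of principal 2x2 minors, and det A):
  p(λ) = det(λ I - M) = λ^3 - 5λ^2 + 4λ + 43.
No integer candidate from the rational root theorem (±divisors of 43) is a root, so the roots are irrational. The cubic discriminant is Δ = -43759 < 0, so there is one real root and a complex-conjugate pair. p(-3) = -41 and p(-2) = 7 have opposite signs, so a root lies in (-3, -2); Newton's method refines it to λ ≈ -2.1839. Dividing out (λ - (-2.1839)) leaves approximately λ^2 - 7.1839λ + 19.6892. For λ^2 - 7.1839λ + 19.6892 the discriminant is -27.148. It is negative, so the remaining roots are the complex-conjugate pair λ ≈ 3.592 ± 2.6052i. Their product equals the constant term, so |λ|^2 ≈ 19.6892 and |λ| ≈ 4.4373.
Thus the eigenvalues (to 4 decimals) are -2.1839 (modulus 2.1839); 3.592 ± 2.6052i (modulus 4.4373). The spectral radius is the largest modulus: r(A) ≈ 4.4373. (Cross-check: r(A) ≤ ||A||_2 ≈ 6.5117; equality holds whenever A is normal, though it can also hold for some non-normal A.)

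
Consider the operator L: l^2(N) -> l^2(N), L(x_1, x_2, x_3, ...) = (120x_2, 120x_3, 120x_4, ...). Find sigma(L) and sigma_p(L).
sigma(L) = closed disk {z in C : |z| ≤ 120}; sigma_p(L) = open disk {z in C : |z| < 120}

Note L = 120·V where V is the unit left shift (V x)_k = x_{k+1}; so sigma(L) = 120·sigma(V) and ||L|| = 120||V||. ||L x||^2 = 14400sum_{k≥2} |x_k|^2 ≤ 14400||x||^2, with equality on {x : x_1 = 0}, so ||L|| = 120. For any lambda with |lambda| < 120, set r = lambda/120 (|r| < 1); the vector x = (1, r, r^2, ...) is in l^2 and satisfies L x = 120(r, r^2, ...) = lambda x, so lambda is an eigenvalue. On the boundary |lambda| = 120 the geometric series diverges, so no l^2 eigenvector exists, but these lambda lie in the approximate point spectrum. Hence sigma(L) is the closed disk of radius 120 and sigma_p(L) is the open disk.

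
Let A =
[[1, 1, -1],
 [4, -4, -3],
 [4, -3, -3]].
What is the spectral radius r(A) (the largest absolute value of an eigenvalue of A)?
r(A) ≈ 6.6264

The eigenvalues of A are the roots of its characteristic polynomial. With M = A (coefficients from the trace, the sum of principal 2x2 minors, and det A):
  p(λ) = det(λ I - M) = λ^3 + 6λ^2 - 4λ + 1.
No integer candidate from the rational root theorem (±divisors of 1) is a root, so the roots are irrational. The cubic discriminant is Δ = -491 < 0, so there is one real root and a complex-conjugate pair. p(-7) = -20 and p(-6) = 25 have opposite signs, so a root lies in (-7, -6); Newton's method refines it to λ ≈ -6.6264. Dividing out (λ - (-6.6264)) leaves approximately λ^2 - 0.6264λ + 0.1509. For λ^2 - 0.6264λ + 0.1509 the discriminant is -0.2112. It is negative, so the remaining roots are the complex-conjugate pair λ ≈ 0.3132 ± 0.2298i. Their product equals the constant term, so |λ|^2 ≈ 0.1509 and |λ| ≈ 0.3885.
Thus the eigenvalues (to 4 decimals) are -6.6264 (modulus 6.6264); 0.3132 ± 0.2298i (modulus 0.3885). The spectral radius is the largest modulus: r(A) ≈ 6.6264. (Cross-check: r(A) ≤ ||A||_2 ≈ 8.6603; equality holds whenever A is normal, though it can also hold for some non-normal A.)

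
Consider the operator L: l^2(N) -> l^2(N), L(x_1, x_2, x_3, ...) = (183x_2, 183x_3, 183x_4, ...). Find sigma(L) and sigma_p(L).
sigma(L) = closed disk {z in C : |z| ≤ 183}; sigma_p(L) = open disk {z in C : |z| < 183}

Note L = 183·V where V is the unit left shift (V x)_k = x_{k+1}; so sigma(L) = 183·sigma(V) and ||L|| = 183||V||. ||L x||^2 = 33489sum_{k≥2} |x_k|^2 ≤ 33489||x||^2, with equality on {x : x_1 = 0}, so ||L|| = 183. For any lambda with |lambda| < 183, set r = lambda/183 (|r| < 1); the vector x = (1, r, r^2, ...) is in l^2 and satisfies L x = 183(r, r^2, ...) = lambda x, so lambda is an eigenvalue. On the boundary |lambda| = 183 the geometric series diverges, so no l^2 eigenvector exists, but these lambda lie in the approximate point spectrum. Hence sigma(L) is the closed disk of radius 183 and sigma_p(L) is the open disk.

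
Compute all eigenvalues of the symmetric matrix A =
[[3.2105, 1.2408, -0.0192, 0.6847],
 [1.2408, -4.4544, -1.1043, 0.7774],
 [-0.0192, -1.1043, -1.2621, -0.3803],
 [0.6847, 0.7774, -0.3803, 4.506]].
sigma(A) ≈ {-5, -1, 3, 5}

A is real symmetric, so its spectrum consists of real eigenvalues. Expanding the characteristic polynomial of the displayed matrix gives
  det(λ I - A) = p(λ) = λ^4 + (-2)λ^3 + (-28)λ^2 + (50.002)λ + (74.9983).
Solving p(λ) = 0 yields eigenvalues ≈ -5, -1, 3, 5. (A is shown rounded to 4 decimals, so these recover the underlying integer eigenvalues to within that precision.)
Verification: the trace of A = 2 equals the sum of eigenvalues 2, and det(A) ≈ 74.9983 matches the eigenvalue product 75.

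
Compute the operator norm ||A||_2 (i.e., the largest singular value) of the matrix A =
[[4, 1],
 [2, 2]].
||A||_2 = sqrt((25 + sqrt(481))/2) ≈ 4.8442 (= sqrt(largest eigenvalue of A^T A))

||A||_2 = sigma_max(A) = sqrt(lambda_max(A^T A)). Form the symmetric matrix M = A^T A =
[[20, 8],
 [8, 5]].
Its characteristic polynomial (trace, determinant of M give the coefficients) is
  p(λ) = det(λ I - M) = λ^2 - 25λ + 36.
For λ^2 - 25λ + 36 the discriminant is 481. It is nonnegative but not a perfect square, so the roots are real and irrational: λ = (25 ± sqrt(481))/2 ≈ 23.4659, 1.5341.
So the eigenvalues of A^T A are ≈ 1.5341, 23.4659 (all ≥ 0, as they must be for A^T A). The largest is λ_max = (25 + sqrt(481))/2 ≈ 23.4659, hence ||A||_2 = sqrt(λ_max) = sqrt((25 + sqrt(481))/2) ≈ 4.8442.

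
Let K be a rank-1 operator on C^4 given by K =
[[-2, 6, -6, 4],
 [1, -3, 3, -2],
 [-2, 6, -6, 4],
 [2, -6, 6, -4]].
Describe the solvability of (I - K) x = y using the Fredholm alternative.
(I - K) is invertible (det(I - K) = 16 ≠ 0), so for every y in C^4 the equation (I - K) x = y has a unique solution.

K has rank 1, so it is an outer product K = u v^T: every row of K is a multiple of one row vector. Reading off the entries, u = (-2, 1, -2, 2) and v = (1, -3, 3, -2) (row i of K equals u_i·v^T). A rank-one matrix u v^T satisfies K u = u (v·u) and kills the (3)-dimensional subspace v^⊥, so its characteristic polynomial is lambda^3 (lambda - v·u) with v·u = tr K = -15. Hence the eigenvalues of I - K are 1 (multiplicity 3) and 1 - (-15) = 16, so det(I - K) = 16. (Direct check: I - K =
[[3, -6, 6, -4],
 [-1, 4, -3, 2],
 [2, -6, 7, -4],
 [-2, 6, -6, 5]]
has determinant 16.) The finite-dimensional Fredholm alternative says: either (I - K) is invertible, or ker(I - K) ≠ {0} and then range(I - K) = ker((I - K)^*)^⊥, with dim ker(I - K) = dim ker((I - K)^*). Since det(I - K) ≠ 0, 1 is not an eigenvalue of K and ker(I - K) = {0}, so we are in the first case: for every y there is a unique x = (I - K)^(-1) y. Explicitly, by the Sherman–Morrison formula, (I - u v^T)^(-1) = I + u v^T/(1 - v·u), i.e. (I - K)^(-1) = I + K/(16).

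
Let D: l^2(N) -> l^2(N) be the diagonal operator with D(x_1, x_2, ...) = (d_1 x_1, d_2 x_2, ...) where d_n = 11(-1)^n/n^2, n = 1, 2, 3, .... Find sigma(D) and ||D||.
sigma(D) = {11(-1)^n/n^2 : n ≥ 1} ∪ {0}; ||D|| = 11

A bounded diagonal operator on l^2 with diagonal entries d_n has spectrum equal to the closure of {d_n : n ≥ 1}: every d_n is an eigenvalue (with eigenvector e_n), so {d_n} ⊂ sigma(D); the spectrum is closed, so its closure is too; and for lambda not in the closure, (D - lambda I) has bounded inverse (the diagonal entries 1/(d_n - lambda) are bounded). For our sequence d_n = 11(-1)^n/n^2, n = 1, 2, 3, ...:
  - {d_n} = {11(-1)^n/n^2 : n ≥ 1}; the only limit point is 0
  - closure = {11(-1)^n/n^2 : n ≥ 1} ∪ {0}
For the norm: a diagonal operator has ||D|| = sup_n |d_n|. Here |d_n| = 11/n^2 is decreasing, so sup_n |d_n| = |d_1| = 11. So ||D|| = 11.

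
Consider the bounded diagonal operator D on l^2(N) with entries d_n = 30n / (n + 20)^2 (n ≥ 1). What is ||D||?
||D|| = 3/8 (attained at n = 20)

For D diagonal, ||D|| = sup_n |d_n|. Treat f(x) = 30x / (x + 20)^2 for real x > 0. By the quotient rule, f'(x) = 30(20 - x)/(x + 20)^3, which is positive for x < 20 and negative for x > 20. So f has a unique maximum at x = 20, and since 20 is a positive integer, the supremum over n ≥ 1 is attained at n = 20: d_20 = 30·20/(20 + 20)^2 = 30·20/1600 = 3/8. Hence ||D|| = 3/8.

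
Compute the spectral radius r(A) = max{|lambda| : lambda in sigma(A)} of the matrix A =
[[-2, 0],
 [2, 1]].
r(A) = 2

The eigenvalues of A are the roots of its characteristic polynomial. With M = A (coefficients from the trace and determinant):
  p(λ) = det(λ I - M) = λ^2 + λ - 2.
For λ^2 + λ - 2 the discriminant is 9. It is a perfect square (3^2), so the roots are rational: λ = (-1 ± 3)/2 = 1, -2.
Thus the eigenvalues (to 4 decimals) are 1 (modulus 1); -2 (modulus 2). The spectral radius is the largest modulus: r(A) = 2. (Cross-check: r(A) ≤ ||A||_2 ≈ 2.9208; equality holds whenever A is normal, though it can also hold for some non-normal A.)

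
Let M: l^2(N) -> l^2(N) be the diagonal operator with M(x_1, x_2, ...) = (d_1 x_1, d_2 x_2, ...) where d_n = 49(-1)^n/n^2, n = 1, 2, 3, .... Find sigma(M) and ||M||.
sigma(M) = {49(-1)^n/n^2 : n ≥ 1} ∪ {0}; ||M|| = 49

A bounded diagonal operator on l^2 with diagonal entries d_n has spectrum equal to the closure of {d_n : n ≥ 1}: every d_n is an eigenvalue (with eigenvector e_n), so {d_n} ⊂ sigma(M); the spectrum is closed, so its closure is too; and for lambda not in the closure, (M - lambda I) has bounded inverse (the diagonal entries 1/(d_n - lambda) are bounded). For our sequence d_n = 49(-1)^n/n^2, n = 1, 2, 3, ...:
  - {d_n} = {49(-1)^n/n^2 : n ≥ 1}; the only limit point is 0
  - closure = {49(-1)^n/n^2 : n ≥ 1} ∪ {0}
For the norm: a diagonal operator has ||M|| = sup_n |d_n|. Here |d_n| = 49/n^2 is decreasing, so sup_n |d_n| = |d_1| = 49. So ||M|| = 49.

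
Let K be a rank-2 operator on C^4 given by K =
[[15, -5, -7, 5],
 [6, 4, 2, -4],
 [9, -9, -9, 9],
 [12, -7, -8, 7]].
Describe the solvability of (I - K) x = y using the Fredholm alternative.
(I - K) is invertible (det(I - K) = 38 ≠ 0), so for every y in C^4 the equation (I - K) x = y has a unique solution.

K has rank 2 and factors as K = U V^T = u1 v1^T + u2 v2^T with u1 = (-3, 0, -3, -3), v1 = (-3, 3, 3, -3), u2 = (2, 2, 0, 1), v2 = (3, 2, 1, -2) (multiplying out reproduces the displayed K). The nonzero eigenvalues of U V^T coincide with those of the 2 x 2 matrix G = V^T U = [[v1·u1, v1·u2], [v2·u1, v2·u2]] = [[9, -3], [-6, 8]], and by the Sylvester determinant identity det(I_4 - U V^T) = det(I_2 - V^T U) = det([[-8, 3], [6, -7]]) = (-8)(-7) - (3)(6) = 38. (Direct check: I - K =
[[-14, 5, 7, -5],
 [-6, -3, -2, 4],
 [-9, 9, 10, -9],
 [-12, 7, 8, -6]]
has determinant 38.) The finite-dimensional Fredholm alternative says: either (I - K) is invertible, or ker(I - K) ≠ {0} and then range(I - K) = ker((I - K)^*)^⊥, with dim ker(I - K) = dim ker((I - K)^*). Since det(I - K) ≠ 0, 1 is not an eigenvalue of K and ker(I - K) = {0}, so we are in the first case: for every y there is a unique x = (I - K)^(-1) y. (Explicitly, by the Woodbury identity, (I - U V^T)^(-1) = I + U (I_2 - G)^(-1) V^T.)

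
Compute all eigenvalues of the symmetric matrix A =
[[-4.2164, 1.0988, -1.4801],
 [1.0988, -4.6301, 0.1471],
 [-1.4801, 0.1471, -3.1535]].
sigma(A) ≈ {-6, -4, -2}

A is real symmetric, so its spectrum consists of real eigenvalues. Expanding the characteristic polynomial of the displayed matrix gives
  det(λ I - A) = p(λ) = λ^3 + (12)λ^2 + (44)λ + (48).
Solving p(λ) = 0 yields eigenvalues ≈ -6, -4, -2. (A is shown rounded to 4 decimals, so these recover the underlying integer eigenvalues to within that precision.)
Verification: the trace of A = -12 equals the sum of eigenvalues -12, and det(A) ≈ -48.0004 matches the eigenvalue product -48.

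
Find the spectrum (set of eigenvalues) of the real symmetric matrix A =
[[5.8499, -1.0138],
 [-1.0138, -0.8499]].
sigma(A) ≈ {-1, 6}

A is real symmetric, so its spectrum consists of real eigenvalues. Expanding the characteristic polynomial of the displayed matrix gives
  det(λ I - A) = p(λ) = λ^2 + (-5)λ + (-6).
Solving p(λ) = 0 yields eigenvalues ≈ -1, 6. (A is shown rounded to 4 decimals, so these recover the underlying integer eigenvalues to within that precision.)
Verification: the trace of A = 5 equals the sum of eigenvalues 5, and det(A) ≈ -5.9996 matches the eigenvalue product -6.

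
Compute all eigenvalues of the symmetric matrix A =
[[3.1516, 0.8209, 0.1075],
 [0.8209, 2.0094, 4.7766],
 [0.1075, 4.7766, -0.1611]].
sigma(A) ≈ {-4, 3, 6}

A is real symmetric, so its spectrum consists of real eigenvalues. Expanding the characteristic polynomial of the displayed matrix gives
  det(λ I - A) = p(λ) = λ^3 + (-5)λ^2 + (-18)λ + (71.9985).
Solving p(λ) = 0 yields eigenvalues ≈ -4, 3, 6. (A is shown rounded to 4 decimals, so these recover the underlying integer eigenvalues to within that precision.)
Verification: the trace of A = 5 equals the sum of eigenvalues 5, and det(A) ≈ -71.9985 matches the eigenvalue product -72.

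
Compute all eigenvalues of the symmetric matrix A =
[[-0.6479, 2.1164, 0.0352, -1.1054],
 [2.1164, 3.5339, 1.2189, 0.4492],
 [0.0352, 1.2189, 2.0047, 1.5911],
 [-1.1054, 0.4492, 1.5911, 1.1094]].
sigma(A) ≈ {-2, 0, 3, 5}

A is real symmetric, so its spectrum consists of real eigenvalues. Expanding the characteristic polynomial of the displayed matrix gives
  det(λ I - A) = p(λ) = λ^4 + (-6)λ^3 + (-1)λ^2 + (30)λ + (-0.0017).
Solving p(λ) = 0 yields eigenvalues ≈ -2, 0, 3, 5. (A is shown rounded to 4 decimals, so these recover the underlying integer eigenvalues to within that precision.)
Verification: the trace of A = 6 equals the sum of eigenvalues 6, and det(A) ≈ -0.0017 matches the eigenvalue product 0.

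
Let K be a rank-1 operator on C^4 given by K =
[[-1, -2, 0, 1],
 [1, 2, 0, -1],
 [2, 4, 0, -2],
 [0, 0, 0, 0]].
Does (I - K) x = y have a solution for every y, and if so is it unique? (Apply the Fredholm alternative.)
(I - K) is singular (det(I - K) = 0, i.e. 1 ∈ sigma(K)). (I - K) x = y is solvable iff y ⊥ ker((I - K)^*) = span{(-1, -2, 0, 1)}, i.e. iff -y_1 - 2y_2 + y_4 = 0. When solvable, the solutions are x = y + c·(1, -1, -2, 0), c arbitrary (ker(I - K) = span{(1, -1, -2, 0)}, dimension 1).

K has rank 1, so it is an outer product K = u v^T: every row of K is a multiple of one row vector. Reading off the entries, u = (1, -1, -2, 0) and v = (-1, -2, 0, 1) (row i of K equals u_i·v^T). A rank-one matrix u v^T satisfies K u = u (v·u) and kills the (3)-dimensional subspace v^⊥, so its characteristic polynomial is lambda^3 (lambda - v·u) with v·u = tr K = 1. Hence the eigenvalues of I - K are 1 (multiplicity 3) and 1 - (1) = 0, so det(I - K) = 0. (Direct check: I - K =
[[2, 2, 0, -1],
 [-1, -1, 0, 1],
 [-2, -4, 1, 2],
 [0, 0, 0, 1]]
has determinant 0.) So 1 is an eigenvalue of K and (I - K) is not invertible. The finite-dimensional Fredholm alternative says: either (I - K) is invertible, or ker(I - K) ≠ {0} and then range(I - K) = ker((I - K)^*)^⊥, with dim ker(I - K) = dim ker((I - K)^*). We are in the second case, so we need both kernels. Kernel of I - K: (I - K) u = u - u (v·u) = u - u = 0, so ker(I - K) = span{u} = span{(1, -1, -2, 0)} (it is exactly 1-dimensional because rank(I - K) = 3). Kernel of the adjoint: K is real, so (I - K)^* = I - K^T = I - v u^T, and (I - v u^T) v = v - v (u·v) = 0; hence ker((I - K)^*) = span{v} = span{(-1, -2, 0, 1)}. Therefore (I - K) x = y is solvable iff <y, v> = 0, i.e. iff -y_1 - 2y_2 + y_4 = 0. When this holds, K y = u (v·y) = 0, so (I - K) y = y and x = y is a particular solution; the full solution set is the line x = y + c·u = y + c·(1, -1, -2, 0), c ∈ C.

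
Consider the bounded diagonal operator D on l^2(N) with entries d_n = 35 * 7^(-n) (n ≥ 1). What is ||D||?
||D|| = 5 (attained at n = 1)

For D diagonal, ||D|| = sup_n |d_n|. The sequence d_n = 35 * 7^(-n) is positive and strictly decreasing (ratio 7^(-1) < 1), so the supremum is d_1 = 35/7 = 5. Hence ||D|| = 5.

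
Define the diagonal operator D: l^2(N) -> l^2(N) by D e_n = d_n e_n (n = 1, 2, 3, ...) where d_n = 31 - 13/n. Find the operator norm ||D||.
||D|| = 31

For a diagonal operator on l^2 with entries d_n, ||D|| = sup_n |d_n|. Here d_1 = 18, d_2 = 49/2, ..., and d_n = 31 - 13/n increases monotonically toward 31. All terms lie in [18, 31), so |d_n| = d_n and the supremum is the limit 31, which is not attained by any individual d_n. Hence ||D|| = 31.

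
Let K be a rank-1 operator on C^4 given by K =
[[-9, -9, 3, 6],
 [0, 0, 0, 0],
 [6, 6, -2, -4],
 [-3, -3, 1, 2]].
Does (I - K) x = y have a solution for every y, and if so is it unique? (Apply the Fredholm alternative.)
(I - K) is invertible (det(I - K) = 10 ≠ 0), so for every y in C^4 the equation (I - K) x = y has a unique solution.

K has rank 1, so it is an outer product K = u v^T: every row of K is a multiple of one row vector. Reading off the entries, u = (3, 0, -2, 1) and v = (-3, -3, 1, 2) (row i of K equals u_i·v^T). A rank-one matrix u v^T satisfies K u = u (v·u) and kills the (3)-dimensional subspace v^⊥, so its characteristic polynomial is lambda^3 (lambda - v·u) with v·u = tr K = -9. Hence the eigenvalues of I - K are 1 (multiplicity 3) and 1 - (-9) = 10, so det(I - K) = 10. (Direct check: I - K =
[[10, 9, -3, -6],
 [0, 1, 0, 0],
 [-6, -6, 3, 4],
 [3, 3, -1, -1]]
has determinant 10.) The finite-dimensional Fredholm alternative says: either (I - K) is invertible, or ker(I - K) ≠ {0} and then range(I - K) = ker((I - K)^*)^⊥, with dim ker(I - K) = dim ker((I - K)^*). Since det(I - K) ≠ 0, 1 is not an eigenvalue of K and ker(I - K) = {0}, so we are in the first case: for every y there is a unique x = (I - K)^(-1) y. Explicitly, by the Sherman–Morrison formula, (I - u v^T)^(-1) = I + u v^T/(1 - v·u), i.e. (I - K)^(-1) = I + K/(10).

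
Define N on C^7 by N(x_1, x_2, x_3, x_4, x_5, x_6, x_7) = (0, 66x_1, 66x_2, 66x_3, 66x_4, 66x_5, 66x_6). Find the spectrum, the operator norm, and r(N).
sigma(N) = {0}; ||N|| = 66; r(N) = 0. (N is nilpotent with N^7 = 0.)

On C^7, N is a strictly lower-triangular matrix with 66 on the subdiagonal and zeros elsewhere, so its characteristic polynomial is lambda^7 and every eigenvalue is 0: sigma(N) = {0}. For the operator norm, N e_i = 66e_{i+1} for i = 1, ..., 6 and N e_7 = 0, so the singular values of N are 66 (with multiplicity 6) and 0; hence ||N|| = 66. The spectral radius r(N) = max|lambda| = 0. Note ||N|| > r(N) — characteristic of non-normal nilpotent operators. Indeed N^7 = 0.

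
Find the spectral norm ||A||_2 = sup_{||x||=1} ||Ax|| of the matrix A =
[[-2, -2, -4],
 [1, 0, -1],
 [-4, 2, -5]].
||A||_2 ≈ 7.7949 (= sqrt(largest eigenvalue of A^T A))

||A||_2 = sigma_max(A) = sqrt(lambda_max(A^T A)). Form the symmetric matrix M = A^T A =
[[21, -4, 27],
 [-4, 8, -2],
 [27, -2, 42]].
Its characteristic polynomial (trace, sum of principal 2x2 minors, determinant of M give the coefficients) is
  p(λ) = det(λ I - M) = λ^3 - 71λ^2 + 637λ - 900.
No integer candidate from the rational root theorem (±divisors of 900) is a root, so the roots are irrational. The cubic discriminant is Δ = 433909917 > 0, so there are three distinct real roots. p(1) = -333 and p(2) = 98 have opposite signs, so a root lies in (1, 2); Newton's method refines it to λ ≈ 1.7433. p(8) = 164 and p(9) = -189 have opposite signs, so a root lies in (8, 9); Newton's method refines it to λ ≈ 8.4968. p(60) = -2280 and p(61) = 747 have opposite signs, so a root lies in (60, 61); Newton's method refines it to λ ≈ 60.7599. Check (Vieta): the three roots sum to 71, matching tr M = 71.
So the eigenvalues of A^T A are ≈ 1.7433, 8.4968, 60.7599 (all ≥ 0, as they must be for A^T A). The largest is λ_max ≈ 60.7599, hence ||A||_2 = sqrt(λ_max) ≈ 7.7949.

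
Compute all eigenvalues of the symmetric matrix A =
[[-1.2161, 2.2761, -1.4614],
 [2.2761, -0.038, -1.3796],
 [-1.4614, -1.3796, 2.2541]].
sigma(A) ≈ {-3, 0, 4}

A is real symmetric, so its spectrum consists of real eigenvalues. Expanding the characteristic polynomial of the displayed matrix gives
  det(λ I - A) = p(λ) = λ^3 + (-1)λ^2 + (-12)λ + (0).
Solving p(λ) = 0 yields eigenvalues ≈ -3, 0, 4. (A is shown rounded to 4 decimals, so these recover the underlying integer eigenvalues to within that precision.)
Verification: the trace of A = 1 equals the sum of eigenvalues 1, and det(A) ≈ 0.0002 matches the eigenvalue product 0.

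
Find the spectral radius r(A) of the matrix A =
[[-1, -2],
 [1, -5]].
r(A) = (6 + sqrt(8))/2 ≈ 4.4142

The eigenvalues of A are the roots of its characteristic polynomial. With M = A (coefficients from the trace and determinant):
  p(λ) = det(λ I - M) = λ^2 + 6λ + 7.
For λ^2 + 6λ + 7 the discriminant is 8. It is nonnegative but not a perfect square, so the roots are real and irrational: λ = (-6 ± sqrt(8))/2 ≈ -1.5858, -4.4142.
Thus the eigenvalues (to 4 decimals) are -1.5858 (modulus 1.5858); -4.4142 (modulus 4.4142). The spectral radius is the largest modulus: r(A) = (6 + sqrt(8))/2 ≈ 4.4142. (Cross-check: r(A) ≤ ||A||_2 ≈ 5.4157; equality holds whenever A is normal, though it can also hold for some non-normal A.)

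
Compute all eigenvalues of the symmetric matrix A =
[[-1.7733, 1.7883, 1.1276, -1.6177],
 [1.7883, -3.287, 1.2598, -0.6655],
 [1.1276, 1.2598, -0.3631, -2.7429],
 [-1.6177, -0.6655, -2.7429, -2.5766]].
sigma(A) ≈ {-5, -4, -2, 3}

A is real symmetric, so its spectrum consists of real eigenvalues. Expanding the characteristic polynomial of the displayed matrix gives
  det(λ I - A) = p(λ) = λ^4 + (8)λ^3 + (5)λ^2 + (-73.9979)λ + (-119.9946).
Solving p(λ) = 0 yields eigenvalues ≈ -5, -4, -2, 3. (A is shown rounded to 4 decimals, so these recover the underlying integer eigenvalues to within that precision.)
Verification: the trace of A = -8 equals the sum of eigenvalues -8, and det(A) ≈ -119.9946 matches the eigenvalue product -120.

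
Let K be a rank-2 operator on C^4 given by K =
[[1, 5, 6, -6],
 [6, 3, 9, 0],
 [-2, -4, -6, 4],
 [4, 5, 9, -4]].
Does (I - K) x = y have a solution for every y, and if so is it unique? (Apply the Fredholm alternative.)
(I - K) is singular (det(I - K) = 0, i.e. 1 ∈ sigma(K)). (I - K) x = y is solvable iff y ⊥ ker((I - K)^*) = span{(2, 1, 3, 0)}, i.e. iff 2y_1 + y_2 + 3y_3 = 0. When solvable, x is determined up to adding multiples of (-1, -24, 6, -14) (ker(I - K) = span{(-1, -24, 6, -14)}, dimension 1).

K has rank 2 and factors as K = U V^T = u1 v1^T + u2 v2^T with u1 = (-2, -3, 2, -3), v1 = (-2, -1, -3, 0), u2 = (3, 0, -2, 2), v2 = (-1, 1, 0, -2) (multiplying out reproduces the displayed K). The nonzero eigenvalues of U V^T coincide with those of the 2 x 2 matrix G = V^T U = [[v1·u1, v1·u2], [v2·u1, v2·u2]] = [[1, 0], [5, -7]], and by the Sylvester determinant identity det(I_4 - U V^T) = det(I_2 - V^T U) = det([[0, 0], [-5, 8]]) = (0)(8) - (0)(-5) = 0. (Direct check: I - K =
[[0, -5, -6, 6],
 [-6, -2, -9, 0],
 [2, 4, 7, -4],
 [-4, -5, -9, 5]]
has determinant 0.) So 1 is an eigenvalue of K and (I - K) is not invertible. The finite-dimensional Fredholm alternative says: either (I - K) is invertible, or ker(I - K) ≠ {0} and then range(I - K) = ker((I - K)^*)^⊥, with dim ker(I - K) = dim ker((I - K)^*). We are in the second case, so we compute both kernels via the 2 x 2 reduction. If (I - U V^T) x = 0 then x = U (V^T x) lies in the column space of U; writing x = U b gives U (I_2 - G) b = 0, and since u1, u2 are independent, (I_2 - G) b = 0. With I_2 - G = [[0, 0], [-5, 8]] (singular, as its determinant is 0) a null vector is b = (8, 5), so ker(I - K) = span{8·u1 + (5)·u2} = span{(-1, -24, 6, -14)}. For the adjoint, (I - K)^* = I - K^T = I - V U^T, and the same argument gives ker((I - K)^*) = {V a : (I_2 - G)^T a = 0}; (I_2 - G)^T = [[0, -5], [0, 8]] has null vector a = (-1, 0), so ker((I - K)^*) = span{-1·v1 + (0)·v2} = span{(2, 1, 3, 0)}. (Both kernels are 1-dimensional, matching rank(I - K) = 3.) Therefore (I - K) x = y is solvable iff <y, (2, 1, 3, 0)> = 0, i.e. iff 2y_1 + y_2 + 3y_3 = 0; when solvable the solution set is the line x_p + c·(-1, -24, 6, -14), c ∈ C.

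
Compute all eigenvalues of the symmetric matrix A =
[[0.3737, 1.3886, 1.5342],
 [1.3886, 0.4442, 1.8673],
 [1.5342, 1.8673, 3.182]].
sigma(A) ≈ {-1, 0, 5}

A is real symmetric, so its spectrum consists of real eigenvalues. Expanding the characteristic polynomial of the displayed matrix gives
  det(λ I - A) = p(λ) = λ^3 + (-4)λ^2 + (-5)λ + (0).
Solving p(λ) = 0 yields eigenvalues ≈ -1, 0, 5. (A is shown rounded to 4 decimals, so these recover the underlying integer eigenvalues to within that precision.)
Verification: the trace of A = 4 equals the sum of eigenvalues 4, and det(A) ≈ 0.0002 matches the eigenvalue product 0.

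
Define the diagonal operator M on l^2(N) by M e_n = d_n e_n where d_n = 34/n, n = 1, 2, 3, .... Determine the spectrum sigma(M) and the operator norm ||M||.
sigma(M) = {34/n : n ≥ 1} ∪ {0}; ||M|| = 34

A bounded diagonal operator on l^2 with diagonal entries d_n has spectrum equal to the closure of {d_n : n ≥ 1}: every d_n is an eigenvalue (with eigenvector e_n), so {d_n} ⊂ sigma(M); the spectrum is closed, so its closure is too; and for lambda not in the closure, (M - lambda I) has bounded inverse (the diagonal entries 1/(d_n - lambda) are bounded). For our sequence d_n = 34/n, n = 1, 2, 3, ...:
  - {d_n} = {34/n : n ≥ 1}; the only limit point is 0
  - closure = {34/n : n ≥ 1} ∪ {0}
For the norm: a diagonal operator has ||M|| = sup_n |d_n|. Here d_n = 34/n is positive and decreasing, so sup_n |d_n| = d_1 = 34. So ||M|| = 34.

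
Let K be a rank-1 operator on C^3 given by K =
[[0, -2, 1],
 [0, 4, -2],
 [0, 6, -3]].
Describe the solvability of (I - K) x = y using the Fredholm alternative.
(I - K) is singular (det(I - K) = 0, i.e. 1 ∈ sigma(K)). (I - K) x = y is solvable iff y ⊥ ker((I - K)^*) = span{(0, -2, 1)}, i.e. iff -2y_2 + y_3 = 0. When solvable, the solutions are x = y + c·(1, -2, -3), c arbitrary (ker(I - K) = span{(1, -2, -3)}, dimension 1).

K has rank 1, so it is an outer product K = u v^T: every row of K is a multiple of one row vector. Reading off the entries, u = (1, -2, -3) and v = (0, -2, 1) (row i of K equals u_i·v^T). A rank-one matrix u v^T satisfies K u = u (v·u) and kills the (2)-dimensional subspace v^⊥, so its characteristic polynomial is lambda^2 (lambda - v·u) with v·u = tr K = 1. Hence the eigenvalues of I - K are 1 (multiplicity 2) and 1 - (1) = 0, so det(I - K) = 0. (Direct check: I - K =
[[1, 2, -1],
 [0, -3, 2],
 [0, -6, 4]]
has determinant 0.) So 1 is an eigenvalue of K and (I - K) is not invertible. The finite-dimensional Fredholm alternative says: either (I - K) is invertible, or ker(I - K) ≠ {0} and then range(I - K) = ker((I - K)^*)^⊥, with dim ker(I - K) = dim ker((I - K)^*). We are in the second case, so we need both kernels. Kernel of I - K: (I - K) u = u - u (v·u) = u - u = 0, so ker(I - K) = span{u} = span{(1, -2, -3)} (it is exactly 1-dimensional because rank(I - K) = 2). Kernel of the adjoint: K is real, so (I - K)^* = I - K^T = I - v u^T, and (I - v u^T) v = v - v (u·v) = 0; hence ker((I - K)^*) = span{v} = span{(0, -2, 1)}. Therefore (I - K) x = y is solvable iff <y, v> = 0, i.e. iff -2y_2 + y_3 = 0. When this holds, K y = u (v·y) = 0, so (I - K) y = y and x = y is a particular solution; the full solution set is the line x = y + c·u = y + c·(1, -2, -3), c ∈ C.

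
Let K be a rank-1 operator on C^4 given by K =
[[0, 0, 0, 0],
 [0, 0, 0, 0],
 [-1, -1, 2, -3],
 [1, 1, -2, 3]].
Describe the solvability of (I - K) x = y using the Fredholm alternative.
(I - K) is invertible (det(I - K) = -4 ≠ 0), so for every y in C^4 the equation (I - K) x = y has a unique solution.

K has rank 1, so it is an outer product K = u v^T: every row of K is a multiple of one row vector. Reading off the entries, u = (0, 0, -1, 1) and v = (1, 1, -2, 3) (row i of K equals u_i·v^T). A rank-one matrix u v^T satisfies K u = u (v·u) and kills the (3)-dimensional subspace v^⊥, so its characteristic polynomial is lambda^3 (lambda - v·u) with v·u = tr K = 5. Hence the eigenvalues of I - K are 1 (multiplicity 3) and 1 - (5) = -4, so det(I - K) = -4. (Direct check: I - K =
[[1, 0, 0, 0],
 [0, 1, 0, 0],
 [1, 1, -1, 3],
 [-1, -1, 2, -2]]
has determinant -4.) The finite-dimensional Fredholm alternative says: either (I - K) is invertible, or ker(I - K) ≠ {0} and then range(I - K) = ker((I - K)^*)^⊥, with dim ker(I - K) = dim ker((I - K)^*). Since det(I - K) ≠ 0, 1 is not an eigenvalue of K and ker(I - K) = {0}, so we are in the first case: for every y there is a unique x = (I - K)^(-1) y. Explicitly, by the Sherman–Morrison formula, (I - u v^T)^(-1) = I + u v^T/(1 - v·u), i.e. (I - K)^(-1) = I + K/(-4).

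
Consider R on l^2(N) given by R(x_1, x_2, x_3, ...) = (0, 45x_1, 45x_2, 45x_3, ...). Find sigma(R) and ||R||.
sigma(R) = closed disk {z in C : |z| ≤ 45}; ||R|| = 45

Note R = 45·U where U is the unit right shift (U x)_k = x_{k-1} (with x_0 := 0); so ||R|| = 45||U|| and sigma(R) = 45·sigma(U). ||R x||^2 = sum_{k≥1} |45x_k|^2 = 2025||x||^2, so ||R|| = 45 and sigma(R) ⊂ {|z| ≤ 45}. For any |lambda| < 45, the equation (R - lambda I) x = 0 forces x_1 = 0, then 45x_k = lambda x_{k+1} ⇒ x = 0, so R has no eigenvalues. But (R - lambda I) is not surjective for |lambda| < 45: solving (R - lambda I) x = e_1 would require x_n proportional to (lambda/45)^(-n), which is not in l^2. So every |lambda| < 45 lies in the residual spectrum. The boundary |lambda| = 45 is in the approximate point spectrum (the spectrum is closed). Hence sigma(R) is the closed disk of radius 45.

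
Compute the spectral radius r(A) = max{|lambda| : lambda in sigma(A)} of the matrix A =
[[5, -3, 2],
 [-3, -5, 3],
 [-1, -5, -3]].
r(A) ≈ 5.9233

The eigenvalues of A are the roots of its characteristic polynomial. With M = A (coefficients from the trace, the sum of principal 2x2 minors, and det A):
  p(λ) = det(λ I - M) = λ^3 + 3λ^2 - 17λ - 206.
No integer candidate from the rational root theorem (±divisors of 206) is a root, so the roots are irrational. The cubic discriminant is Δ = -912163 < 0, so there is one real root and a complex-conjugate pair. p(5) = -91 and p(6) = 16 have opposite signs, so a root lies in (5, 6); Newton's method refines it to λ ≈ 5.8713. Dividing out (λ - (5.8713)) leaves approximately λ^2 + 8.8713λ + 35.086. For λ^2 + 8.8713λ + 35.086 the discriminant is -61.644. It is negative, so the remaining roots are the complex-conjugate pair λ ≈ -4.4356 ± 3.9257i. Their product equals the constant term, so |λ|^2 ≈ 35.086 and |λ| ≈ 5.9233.
Thus the eigenvalues (to 4 decimals) are 5.8713 (modulus 5.8713); -4.4356 ± 3.9257i (modulus 5.9233). The spectral radius is the largest modulus: r(A) ≈ 5.9233. (Cross-check: r(A) ≤ ||A||_2 ≈ 7.7903; equality holds whenever A is normal, though it can also hold for some non-normal A.)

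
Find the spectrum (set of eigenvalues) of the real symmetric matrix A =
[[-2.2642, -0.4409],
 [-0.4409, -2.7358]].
sigma(A) ≈ {-3, -2}

A is real symmetric, so its spectrum consists of real eigenvalues. Expanding the characteristic polynomial of the displayed matrix gives
  det(λ I - A) = p(λ) = λ^2 + (5)λ + (6).
Solving p(λ) = 0 yields eigenvalues ≈ -3, -2. (A is shown rounded to 4 decimals, so these recover the underlying integer eigenvalues to within that precision.)
Verification: the trace of A = -5 equals the sum of eigenvalues -5, and det(A) ≈ 6.0000 matches the eigenvalue product 6.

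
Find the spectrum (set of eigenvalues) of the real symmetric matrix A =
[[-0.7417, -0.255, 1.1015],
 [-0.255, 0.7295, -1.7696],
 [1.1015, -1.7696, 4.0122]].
sigma(A) ≈ {-1, 0, 5}

A is real symmetric, so its spectrum consists of real eigenvalues. Expanding the characteristic polynomial of the displayed matrix gives
  det(λ I - A) = p(λ) = λ^3 + (-4)λ^2 + (-5)λ + (0).
Solving p(λ) = 0 yields eigenvalues ≈ -1, 0, 5. (A is shown rounded to 4 decimals, so these recover the underlying integer eigenvalues to within that precision.)
Verification: the trace of A = 4 equals the sum of eigenvalues 4, and det(A) ≈ -0.0002 matches the eigenvalue product 0.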